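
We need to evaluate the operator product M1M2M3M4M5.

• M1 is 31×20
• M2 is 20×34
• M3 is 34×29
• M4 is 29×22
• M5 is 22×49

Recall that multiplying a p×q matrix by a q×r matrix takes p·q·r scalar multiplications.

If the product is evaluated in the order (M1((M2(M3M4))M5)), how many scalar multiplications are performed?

88592

(M3M4): 34×29 by 29×22 → 34×22, cost 34·29·22 = 21692
(M2(M3M4)): 20×34 by 34×22 → 20×22, cost 20·34·22 = 14960; cumulative 36652
((M2(M3M4))M5): 20×22 by 22×49 → 20×49, cost 20·22·49 = 21560; cumulative 58212
(M1((M2(M3M4))M5)): 31×20 by 20×49 → 31×49, cost 31·20·49 = 30380; cumulative 88592
Total: 88592 scalar multiplications.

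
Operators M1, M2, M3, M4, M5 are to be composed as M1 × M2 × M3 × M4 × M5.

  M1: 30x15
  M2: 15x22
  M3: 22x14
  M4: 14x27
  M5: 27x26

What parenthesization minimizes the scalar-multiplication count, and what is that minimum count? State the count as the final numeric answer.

31608

Adjacent pairs: M1M2 = 30·15·22 = 9900; M2M3 = 15·22·14 = 4620; M3M4 = 22·14·27 = 8316; M4M5 = 14·27·26 = 9828.
Length 3: M1..M3: k=1: 0+4620+30·15·14=10920; k=2: 9900+0+30·22·14=19140 → min 10920 | M2..M4: k=2: 0+8316+15·22·27=17226; k=3: 4620+0+15·14·27=10290 → min 10290 | M3..M5: k=3: 0+9828+22·14·26=17836; k=4: 8316+0+22·27·26=23760 → min 17836.
Length 4: M1..M4: k=1: 0+10290+30·15·27=22440; k=2: 9900+8316+30·22·27=36036; k=3: 10920+0+30·14·27=22260 → min 22260 | M2..M5: k=2: 0+17836+15·22·26=26416; k=3: 4620+9828+15·14·26=19908; k=4: 10290+0+15·27·26=20820 → min 19908.
Length 5: M1..M5: k=1: 0+19908+30·15·26=31608; k=2: 9900+17836+30·22·26=44896; k=3: 10920+9828+30·14·26=31668; k=4: 22260+0+30·27·26=43320 → min 31608.
Optimal parenthesization: (M1 × ((M2 × M3) × (M4 × M5))) with cost 31608.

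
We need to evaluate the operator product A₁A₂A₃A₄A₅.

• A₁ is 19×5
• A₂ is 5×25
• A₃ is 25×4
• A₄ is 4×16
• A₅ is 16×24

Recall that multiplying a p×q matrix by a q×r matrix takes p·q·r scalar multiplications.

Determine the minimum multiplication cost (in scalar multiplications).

Adjacent pairs: A₁A₂ = 19·5·25 = 2375; A₂A₃ = 5·25·4 = 500; A₃A₄ = 25·4·16 = 1600; A₄A₅ = 4·16·24 = 1536.
Length 3: A₁..A₃: k=1: 0+500+19·5·4=880; k=2: 2375+0+19·25·4=4275 → min 880 | A₂..A₄: k=2: 0+1600+5·25·16=3600; k=3: 500+0+5·4·16=820 → min 820 | A₃..A₅: k=3: 0+1536+25·4·24=3936; k=4: 1600+0+25·16·24=11200 → min 3936.
Length 4: A₁..A₄: k=1: 0+820+19·5·16=2340; k=2: 2375+1600+19·25·16=11575; k=3: 880+0+19·4·16=2096 → min 2096 | A₂..A₅: k=2: 0+3936+5·25·24=6936; k=3: 500+1536+5·4·24=2516; k=4: 820+0+5·16·24=2740 → min 2516.
Length 5: A₁..A₅: k=1: 0+2516+19·5·24=4796; k=2: 2375+3936+19·25·24=17711; k=3: 880+1536+19·4·24=4240; k=4: 2096+0+19·16·24=9392 → min 4240.
Optimal order: ((A₁(A₂A₃))(A₄A₅)) with cost 4240.

4240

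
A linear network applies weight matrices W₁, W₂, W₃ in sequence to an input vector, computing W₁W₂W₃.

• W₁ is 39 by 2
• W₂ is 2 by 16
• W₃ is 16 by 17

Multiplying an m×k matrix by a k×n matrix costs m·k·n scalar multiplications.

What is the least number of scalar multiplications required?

1870

Order (W₁(W₂W₃)): (W₂W₃): 2×16 by 16×17 → 2×17, cost 2·16·17 = 544; (W₁(W₂W₃)): 39×2 by 2×17 → 39×17, cost 39·2·17 = 1326; cumulative 1870. Total 1870.
Order ((W₁W₂)W₃): (W₁W₂): 39×2 by 2×16 → 39×16, cost 39·2·16 = 1248; ((W₁W₂)W₃): 39×16 by 16×17 → 39×17, cost 39·16·17 = 10608; cumulative 11856. Total 11856.
Minimum: 1870.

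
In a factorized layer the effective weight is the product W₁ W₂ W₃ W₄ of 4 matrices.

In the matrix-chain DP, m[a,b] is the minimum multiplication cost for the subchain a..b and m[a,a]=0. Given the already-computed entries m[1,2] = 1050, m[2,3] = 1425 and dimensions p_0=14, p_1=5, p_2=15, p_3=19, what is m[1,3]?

2755

m[1,3] = min over k∈[1,2] of m[1,k]+m[k+1,3]+p_{0}·p_k·p_{3}.
k=1: 0 + 1425 + 14·5·19 = 2755; k=2: 1050 + 0 + 14·15·19 = 5040.
Minimum: 2755 at k=1.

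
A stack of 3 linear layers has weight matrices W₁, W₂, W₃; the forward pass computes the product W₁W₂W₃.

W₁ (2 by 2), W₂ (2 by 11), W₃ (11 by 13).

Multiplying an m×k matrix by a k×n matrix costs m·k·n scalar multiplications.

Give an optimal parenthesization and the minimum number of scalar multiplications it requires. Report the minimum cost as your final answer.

(W₁(W₂W₃)): cost 338.
((W₁W₂)W₃): cost 330.
Optimal: ((W₁W₂)W₃) with cost 330.

330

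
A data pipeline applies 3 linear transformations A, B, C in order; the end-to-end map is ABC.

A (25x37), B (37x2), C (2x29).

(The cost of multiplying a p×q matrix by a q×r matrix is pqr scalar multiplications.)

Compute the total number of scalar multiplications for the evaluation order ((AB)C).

3300

(AB): 25×37 by 37×2 → 25×2, cost 25·37·2 = 1850
((AB)C): 25×2 by 2×29 → 25×29, cost 25·2·29 = 1450; cumulative 3300
Total: 3300 scalar multiplications.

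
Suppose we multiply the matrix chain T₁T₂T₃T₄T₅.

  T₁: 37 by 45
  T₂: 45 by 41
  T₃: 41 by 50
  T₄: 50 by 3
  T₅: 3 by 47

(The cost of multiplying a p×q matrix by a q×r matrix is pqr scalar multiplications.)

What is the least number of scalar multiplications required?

21897

Adjacent pairs: T₁T₂ = 37·45·41 = 68265; T₂T₃ = 45·41·50 = 92250; T₃T₄ = 41·50·3 = 6150; T₄T₅ = 50·3·47 = 7050.
Length 3: T₁..T₃: k=1: 0+92250+37·45·50=175500; k=2: 68265+0+37·41·50=144115 → min 144115 | T₂..T₄: k=2: 0+6150+45·41·3=11685; k=3: 92250+0+45·50·3=99000 → min 11685 | T₃..T₅: k=3: 0+7050+41·50·47=103400; k=4: 6150+0+41·3·47=11931 → min 11931.
Length 4: T₁..T₄: k=1: 0+11685+37·45·3=16680; k=2: 68265+6150+37·41·3=78966; k=3: 144115+0+37·50·3=149665 → min 16680 | T₂..T₅: k=2: 0+11931+45·41·47=98646; k=3: 92250+7050+45·50·47=205050; k=4: 11685+0+45·3·47=18030 → min 18030.
Length 5: T₁..T₅: k=1: 0+18030+37·45·47=96285; k=2: 68265+11931+37·41·47=151495; k=3: 144115+7050+37·50·47=238115; k=4: 16680+0+37·3·47=21897 → min 21897.
Optimal order: ((T₁(T₂(T₃T₄)))T₅) with cost 21897.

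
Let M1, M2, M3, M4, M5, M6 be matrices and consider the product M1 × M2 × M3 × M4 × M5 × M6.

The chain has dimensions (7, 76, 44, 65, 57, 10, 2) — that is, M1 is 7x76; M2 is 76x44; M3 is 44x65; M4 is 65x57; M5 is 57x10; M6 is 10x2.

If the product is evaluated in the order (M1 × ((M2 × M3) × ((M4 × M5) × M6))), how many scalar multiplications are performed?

(M2 × M3): 76×44 by 44×65 → 76×65, cost 76·44·65 = 217360
(M4 × M5): 65×57 by 57×10 → 65×10, cost 65·57·10 = 37050
((M4 × M5) × M6): 65×10 by 10×2 → 65×2, cost 65·10·2 = 1300; cumulative 38350
((M2 × M3) × ((M4 × M5) × M6)): 76×65 by 65×2 → 76×2, cost 76·65·2 = 9880; cumulative 265590
(M1 × ((M2 × M3) × ((M4 × M5) × M6))): 7×76 by 76×2 → 7×2, cost 7·76·2 = 1064; cumulative 266654
Total: 266654 scalar multiplications.

266654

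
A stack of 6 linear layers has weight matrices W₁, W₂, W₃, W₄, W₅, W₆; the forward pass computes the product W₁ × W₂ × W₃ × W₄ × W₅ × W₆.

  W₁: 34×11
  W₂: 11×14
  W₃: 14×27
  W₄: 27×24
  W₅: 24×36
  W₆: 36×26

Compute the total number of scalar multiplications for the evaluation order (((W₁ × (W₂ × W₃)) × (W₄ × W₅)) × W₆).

102456

(W₂ × W₃): 11×14 by 14×27 → 11×27, cost 11·14·27 = 4158
(W₁ × (W₂ × W₃)): 34×11 by 11×27 → 34×27, cost 34·11·27 = 10098; cumulative 14256
(W₄ × W₅): 27×24 by 24×36 → 27×36, cost 27·24·36 = 23328
((W₁ × (W₂ × W₃)) × (W₄ × W₅)): 34×27 by 27×36 → 34×36, cost 34·27·36 = 33048; cumulative 70632
(((W₁ × (W₂ × W₃)) × (W₄ × W₅)) × W₆): 34×36 by 36×26 → 34×26, cost 34·36·26 = 31824; cumulative 102456
Total: 102456 scalar multiplications.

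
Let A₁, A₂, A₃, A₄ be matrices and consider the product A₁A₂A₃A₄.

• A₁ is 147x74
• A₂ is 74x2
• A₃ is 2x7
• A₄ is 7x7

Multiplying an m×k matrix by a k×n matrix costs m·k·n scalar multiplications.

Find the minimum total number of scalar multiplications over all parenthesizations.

Adjacent pairs: A₁A₂ = 147·74·2 = 21756; A₂A₃ = 74·2·7 = 1036; A₃A₄ = 2·7·7 = 98.
Length 3: A₁..A₃: k=1: 0+1036+147·74·7=77182; k=2: 21756+0+147·2·7=23814 → min 23814 | A₂..A₄: k=2: 0+98+74·2·7=1134; k=3: 1036+0+74·7·7=4662 → min 1134.
Length 4: A₁..A₄: k=1: 0+1134+147·74·7=77280; k=2: 21756+98+147·2·7=23912; k=3: 23814+0+147·7·7=31017 → min 23912.
Optimal order: ((A₁A₂)(A₃A₄)) with cost 23912.

23912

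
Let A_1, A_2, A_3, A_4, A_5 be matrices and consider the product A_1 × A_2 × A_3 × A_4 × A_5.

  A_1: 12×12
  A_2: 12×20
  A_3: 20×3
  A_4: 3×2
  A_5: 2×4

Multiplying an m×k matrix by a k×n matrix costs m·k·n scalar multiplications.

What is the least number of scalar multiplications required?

Adjacent pairs: A_1A_2 = 12·12·20 = 2880; A_2A_3 = 12·20·3 = 720; A_3A_4 = 20·3·2 = 120; A_4A_5 = 3·2·4 = 24.
Length 3: A_1..A_3: k=1: 0+720+12·12·3=1152; k=2: 2880+0+12·20·3=3600 → min 1152 | A_2..A_4: k=2: 0+120+12·20·2=600; k=3: 720+0+12·3·2=792 → min 600 | A_3..A_5: k=3: 0+24+20·3·4=264; k=4: 120+0+20·2·4=280 → min 264.
Length 4: A_1..A_4: k=1: 0+600+12·12·2=888; k=2: 2880+120+12·20·2=3480; k=3: 1152+0+12·3·2=1224 → min 888 | A_2..A_5: k=2: 0+264+12·20·4=1224; k=3: 720+24+12·3·4=888; k=4: 600+0+12·2·4=696 → min 696.
Length 5: A_1..A_5: k=1: 0+696+12·12·4=1272; k=2: 2880+264+12·20·4=4104; k=3: 1152+24+12·3·4=1320; k=4: 888+0+12·2·4=984 → min 984.
Optimal order: ((A_1 × (A_2 × (A_3 × A_4))) × A_5) with cost 984.

984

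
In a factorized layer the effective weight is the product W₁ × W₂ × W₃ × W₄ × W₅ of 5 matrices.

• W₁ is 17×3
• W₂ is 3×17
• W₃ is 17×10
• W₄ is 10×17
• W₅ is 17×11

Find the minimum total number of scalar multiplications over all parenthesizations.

2142

Adjacent pairs: W₁W₂ = 17·3·17 = 867; W₂W₃ = 3·17·10 = 510; W₃W₄ = 17·10·17 = 2890; W₄W₅ = 10·17·11 = 1870.
Length 3: W₁..W₃: k=1: 0+510+17·3·10=1020; k=2: 867+0+17·17·10=3757 → min 1020 | W₂..W₄: k=2: 0+2890+3·17·17=3757; k=3: 510+0+3·10·17=1020 → min 1020 | W₃..W₅: k=3: 0+1870+17·10·11=3740; k=4: 2890+0+17·17·11=6069 → min 3740.
Length 4: W₁..W₄: k=1: 0+1020+17·3·17=1887; k=2: 867+2890+17·17·17=8670; k=3: 1020+0+17·10·17=3910 → min 1887 | W₂..W₅: k=2: 0+3740+3·17·11=4301; k=3: 510+1870+3·10·11=2710; k=4: 1020+0+3·17·11=1581 → min 1581.
Length 5: W₁..W₅: k=1: 0+1581+17·3·11=2142; k=2: 867+3740+17·17·11=7786; k=3: 1020+1870+17·10·11=4760; k=4: 1887+0+17·17·11=5066 → min 2142.
Optimal order: (W₁ × (((W₂ × W₃) × W₄) × W₅)) with cost 2142.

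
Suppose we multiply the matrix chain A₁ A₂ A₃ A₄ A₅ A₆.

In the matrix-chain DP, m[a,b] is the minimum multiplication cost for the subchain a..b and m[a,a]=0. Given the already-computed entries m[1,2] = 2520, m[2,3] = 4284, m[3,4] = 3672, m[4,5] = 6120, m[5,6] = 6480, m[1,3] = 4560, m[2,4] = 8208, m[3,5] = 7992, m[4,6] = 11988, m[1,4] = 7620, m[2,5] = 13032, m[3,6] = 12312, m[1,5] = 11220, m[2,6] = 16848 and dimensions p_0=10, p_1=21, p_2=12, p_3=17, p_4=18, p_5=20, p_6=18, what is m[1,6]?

m[1,6] = min over k∈[1,5] of m[1,k]+m[k+1,6]+p_{0}·p_k·p_{6}.
k=1: 0 + 16848 + 10·21·18 = 20628; k=2: 2520 + 12312 + 10·12·18 = 16992; k=3: 4560 + 11988 + 10·17·18 = 19608; k=4: 7620 + 6480 + 10·18·18 = 17340; k=5: 11220 + 0 + 10·20·18 = 14820.
Minimum: 14820 at k=5.

14820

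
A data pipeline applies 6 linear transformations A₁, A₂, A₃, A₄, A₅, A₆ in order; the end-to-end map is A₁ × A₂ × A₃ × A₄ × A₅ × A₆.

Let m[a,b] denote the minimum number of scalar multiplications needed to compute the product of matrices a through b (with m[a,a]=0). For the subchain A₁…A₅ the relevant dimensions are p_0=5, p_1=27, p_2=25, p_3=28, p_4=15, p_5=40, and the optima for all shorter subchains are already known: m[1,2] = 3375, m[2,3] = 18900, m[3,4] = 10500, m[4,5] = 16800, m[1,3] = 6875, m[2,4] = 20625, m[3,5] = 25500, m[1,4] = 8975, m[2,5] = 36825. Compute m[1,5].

m[1,5] = min over k∈[1,4] of m[1,k]+m[k+1,5]+p_{0}·p_k·p_{5}.
k=1: 0 + 36825 + 5·27·40 = 42225; k=2: 3375 + 25500 + 5·25·40 = 33875; k=3: 6875 + 16800 + 5·28·40 = 29275; k=4: 8975 + 0 + 5·15·40 = 11975.
Minimum: 11975 at k=4.

11975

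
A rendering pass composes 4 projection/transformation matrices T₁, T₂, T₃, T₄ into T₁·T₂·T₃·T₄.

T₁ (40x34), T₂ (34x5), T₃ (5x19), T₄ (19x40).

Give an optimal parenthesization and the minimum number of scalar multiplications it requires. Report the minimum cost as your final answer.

Adjacent pairs: T₁T₂ = 40·34·5 = 6800; T₂T₃ = 34·5·19 = 3230; T₃T₄ = 5·19·40 = 3800.
Length 3: T₁..T₃: k=1: 0+3230+40·34·19=29070; k=2: 6800+0+40·5·19=10600 → min 10600 | T₂..T₄: k=2: 0+3800+34·5·40=10600; k=3: 3230+0+34·19·40=29070 → min 10600.
Length 4: T₁..T₄: k=1: 0+10600+40·34·40=65000; k=2: 6800+3800+40·5·40=18600; k=3: 10600+0+40·19·40=41000 → min 18600.
Optimal parenthesization: ((T₁·T₂)·(T₃·T₄)) with cost 18600.

18600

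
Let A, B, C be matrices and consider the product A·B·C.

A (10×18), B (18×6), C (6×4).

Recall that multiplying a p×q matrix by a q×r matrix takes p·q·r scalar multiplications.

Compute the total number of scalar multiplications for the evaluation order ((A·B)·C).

(A·B): 10×18 by 18×6 → 10×6, cost 10·18·6 = 1080
((A·B)·C): 10×6 by 6×4 → 10×4, cost 10·6·4 = 240; cumulative 1320
Total: 1320 scalar multiplications.

1320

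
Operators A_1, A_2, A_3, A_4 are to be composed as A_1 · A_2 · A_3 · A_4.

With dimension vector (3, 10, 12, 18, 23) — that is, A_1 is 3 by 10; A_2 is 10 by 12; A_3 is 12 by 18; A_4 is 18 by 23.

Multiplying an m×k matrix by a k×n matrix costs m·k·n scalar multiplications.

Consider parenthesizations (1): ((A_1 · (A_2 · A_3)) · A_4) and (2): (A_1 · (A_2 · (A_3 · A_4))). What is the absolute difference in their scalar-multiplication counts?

Order (1) = ((A_1 · (A_2 · A_3)) · A_4): (A_2 · A_3): 10×12 by 12×18 → 10×18, cost 10·12·18 = 2160; (A_1 · (A_2 · A_3)): 3×10 by 10×18 → 3×18, cost 3·10·18 = 540; cumulative 2700; ((A_1 · (A_2 · A_3)) · A_4): 3×18 by 18×23 → 3×23, cost 3·18·23 = 1242; cumulative 3942. Total 3942.
Order (2) = (A_1 · (A_2 · (A_3 · A_4))): (A_3 · A_4): 12×18 by 18×23 → 12×23, cost 12·18·23 = 4968; (A_2 · (A_3 · A_4)): 10×12 by 12×23 → 10×23, cost 10·12·23 = 2760; cumulative 7728; (A_1 · (A_2 · (A_3 · A_4))): 3×10 by 10×23 → 3×23, cost 3·10·23 = 690; cumulative 8418. Total 8418.
Difference: |3942 − 8418| = 4476.

4476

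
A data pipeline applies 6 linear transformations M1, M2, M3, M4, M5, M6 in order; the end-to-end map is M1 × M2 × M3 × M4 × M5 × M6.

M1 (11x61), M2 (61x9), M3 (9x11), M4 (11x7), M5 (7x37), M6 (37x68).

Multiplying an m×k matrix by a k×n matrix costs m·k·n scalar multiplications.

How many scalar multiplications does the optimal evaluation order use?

30273

Adjacent pairs: M1M2 = 11·61·9 = 6039; M2M3 = 61·9·11 = 6039; M3M4 = 9·11·7 = 693; M4M5 = 11·7·37 = 2849; M5M6 = 7·37·68 = 17612.
Length 3: M1..M3: k=1: 0+6039+11·61·11=13420; k=2: 6039+0+11·9·11=7128 → min 7128 | M2..M4: k=2: 0+693+61·9·7=4536; k=3: 6039+0+61·11·7=10736 → min 4536 | M3..M5: k=3: 0+2849+9·11·37=6512; k=4: 693+0+9·7·37=3024 → min 3024 | M4..M6: k=4: 0+17612+11·7·68=22848; k=5: 2849+0+11·37·68=30525 → min 22848.
Length 4: M1..M4: k=1: 0+4536+11·61·7=9233; k=2: 6039+693+11·9·7=7425; k=3: 7128+0+11·11·7=7975 → min 7425 | M2..M5: k=2: 0+3024+61·9·37=23337; k=3: 6039+2849+61·11·37=33715; k=4: 4536+0+61·7·37=20335 → min 20335 | M3..M6: k=3: 0+22848+9·11·68=29580; k=4: 693+17612+9·7·68=22589; k=5: 3024+0+9·37·68=25668 → min 22589.
Length 5: M1..M5: k=1: 0+20335+11·61·37=45162; k=2: 6039+3024+11·9·37=12726; k=3: 7128+2849+11·11·37=14454; k=4: 7425+0+11·7·37=10274 → min 10274 | M2..M6: k=2: 0+22589+61·9·68=59921; k=3: 6039+22848+61·11·68=74515; k=4: 4536+17612+61·7·68=51184; k=5: 20335+0+61·37·68=173811 → min 51184.
Length 6: M1..M6: k=1: 0+51184+11·61·68=96812; k=2: 6039+22589+11·9·68=35360; k=3: 7128+22848+11·11·68=38204; k=4: 7425+17612+11·7·68=30273; k=5: 10274+0+11·37·68=37950 → min 30273.
Optimal order: (((M1 × M2) × (M3 × M4)) × (M5 × M6)) with cost 30273.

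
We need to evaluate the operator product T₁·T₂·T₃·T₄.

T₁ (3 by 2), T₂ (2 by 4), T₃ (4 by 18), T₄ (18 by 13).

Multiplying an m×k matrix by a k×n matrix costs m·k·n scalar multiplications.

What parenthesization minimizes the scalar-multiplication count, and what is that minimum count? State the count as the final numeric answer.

690

Adjacent pairs: T₁T₂ = 3·2·4 = 24; T₂T₃ = 2·4·18 = 144; T₃T₄ = 4·18·13 = 936.
Length 3: T₁..T₃: k=1: 0+144+3·2·18=252; k=2: 24+0+3·4·18=240 → min 240 | T₂..T₄: k=2: 0+936+2·4·13=1040; k=3: 144+0+2·18·13=612 → min 612.
Length 4: T₁..T₄: k=1: 0+612+3·2·13=690; k=2: 24+936+3·4·13=1116; k=3: 240+0+3·18·13=942 → min 690.
Optimal parenthesization: (T₁·((T₂·T₃)·T₄)) with cost 690.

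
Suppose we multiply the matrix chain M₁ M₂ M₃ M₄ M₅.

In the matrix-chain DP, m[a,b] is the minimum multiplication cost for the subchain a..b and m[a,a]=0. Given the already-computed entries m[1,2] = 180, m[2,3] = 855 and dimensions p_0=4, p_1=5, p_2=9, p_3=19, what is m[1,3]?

864

m[1,3] = min over k∈[1,2] of m[1,k]+m[k+1,3]+p_{0}·p_k·p_{3}.
k=1: 0 + 855 + 4·5·19 = 1235; k=2: 180 + 0 + 4·9·19 = 864.
Minimum: 864 at k=2.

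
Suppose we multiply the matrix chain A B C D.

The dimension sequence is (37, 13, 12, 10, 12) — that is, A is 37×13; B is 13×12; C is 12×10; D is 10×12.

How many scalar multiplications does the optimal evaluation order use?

8892

Adjacent pairs: AB = 37·13·12 = 5772; BC = 13·12·10 = 1560; CD = 12·10·12 = 1440.
Length 3: A..C: k=1: 0+1560+37·13·10=6370; k=2: 5772+0+37·12·10=10212 → min 6370 | B..D: k=2: 0+1440+13·12·12=3312; k=3: 1560+0+13·10·12=3120 → min 3120.
Length 4: A..D: k=1: 0+3120+37·13·12=8892; k=2: 5772+1440+37·12·12=12540; k=3: 6370+0+37·10·12=10810 → min 8892.
Optimal order: (A ((B C) D)) with cost 8892.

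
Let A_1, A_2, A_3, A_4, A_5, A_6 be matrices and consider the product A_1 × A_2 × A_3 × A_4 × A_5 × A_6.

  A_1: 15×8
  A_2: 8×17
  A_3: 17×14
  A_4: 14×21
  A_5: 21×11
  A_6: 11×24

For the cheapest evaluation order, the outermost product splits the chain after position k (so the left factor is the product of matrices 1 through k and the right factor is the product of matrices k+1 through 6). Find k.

Adjacent pairs: A_1A_2 = 15·8·17 = 2040; A_2A_3 = 8·17·14 = 1904; A_3A_4 = 17·14·21 = 4998; A_4A_5 = 14·21·11 = 3234; A_5A_6 = 21·11·24 = 5544.
Length 3: A_1..A_3: k=1: 0+1904+15·8·14=3584; k=2: 2040+0+15·17·14=5610 → min 3584 | A_2..A_4: k=2: 0+4998+8·17·21=7854; k=3: 1904+0+8·14·21=4256 → min 4256 | A_3..A_5: k=3: 0+3234+17·14·11=5852; k=4: 4998+0+17·21·11=8925 → min 5852 | A_4..A_6: k=4: 0+5544+14·21·24=12600; k=5: 3234+0+14·11·24=6930 → min 6930.
Length 4: A_1..A_4: k=1: 0+4256+15·8·21=6776; k=2: 2040+4998+15·17·21=12393; k=3: 3584+0+15·14·21=7994 → min 6776 | A_2..A_5: k=2: 0+5852+8·17·11=7348; k=3: 1904+3234+8·14·11=6370; k=4: 4256+0+8·21·11=6104 → min 6104 | A_3..A_6: k=3: 0+6930+17·14·24=12642; k=4: 4998+5544+17·21·24=19110; k=5: 5852+0+17·11·24=10340 → min 10340.
Length 5: A_1..A_5: k=1: 0+6104+15·8·11=7424; k=2: 2040+5852+15·17·11=10697; k=3: 3584+3234+15·14·11=9128; k=4: 6776+0+15·21·11=10241 → min 7424 | A_2..A_6: k=2: 0+10340+8·17·24=13604; k=3: 1904+6930+8·14·24=11522; k=4: 4256+5544+8·21·24=13832; k=5: 6104+0+8·11·24=8216 → min 8216.
Top-level splits: k=1: (A_1..A_1)·(A_2..A_6) → 0+8216+15·8·24 = 11096; k=2: (A_1..A_2)·(A_3..A_6) → 2040+10340+15·17·24 = 18500; k=3: (A_1..A_3)·(A_4..A_6) → 3584+6930+15·14·24 = 15554; k=4: (A_1..A_4)·(A_5..A_6) → 6776+5544+15·21·24 = 19880; k=5: (A_1..A_5)·(A_6..A_6) → 7424+0+15·11·24 = 11384.
Best split is after A_1, i.e. k = 1.

1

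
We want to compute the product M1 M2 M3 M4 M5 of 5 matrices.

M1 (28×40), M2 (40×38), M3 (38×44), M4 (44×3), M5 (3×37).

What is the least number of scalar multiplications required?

Adjacent pairs: M1M2 = 28·40·38 = 42560; M2M3 = 40·38·44 = 66880; M3M4 = 38·44·3 = 5016; M4M5 = 44·3·37 = 4884.
Length 3: M1..M3: k=1: 0+66880+28·40·44=116160; k=2: 42560+0+28·38·44=89376 → min 89376 | M2..M4: k=2: 0+5016+40·38·3=9576; k=3: 66880+0+40·44·3=72160 → min 9576 | M3..M5: k=3: 0+4884+38·44·37=66748; k=4: 5016+0+38·3·37=9234 → min 9234.
Length 4: M1..M4: k=1: 0+9576+28·40·3=12936; k=2: 42560+5016+28·38·3=50768; k=3: 89376+0+28·44·3=93072 → min 12936 | M2..M5: k=2: 0+9234+40·38·37=65474; k=3: 66880+4884+40·44·37=136884; k=4: 9576+0+40·3·37=14016 → min 14016.
Length 5: M1..M5: k=1: 0+14016+28·40·37=55456; k=2: 42560+9234+28·38·37=91162; k=3: 89376+4884+28·44·37=139844; k=4: 12936+0+28·3·37=16044 → min 16044.
Optimal order: ((M1 (M2 (M3 M4))) M5) with cost 16044.

16044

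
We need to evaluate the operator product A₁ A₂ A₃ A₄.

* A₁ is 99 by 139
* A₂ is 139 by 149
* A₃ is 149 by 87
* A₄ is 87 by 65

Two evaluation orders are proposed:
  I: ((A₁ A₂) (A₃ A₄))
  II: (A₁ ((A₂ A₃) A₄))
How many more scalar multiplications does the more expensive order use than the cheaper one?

Order I = ((A₁ A₂) (A₃ A₄)): (A₁ A₂): 99×139 by 139×149 → 99×149, cost 99·139·149 = 2050389; (A₃ A₄): 149×87 by 87×65 → 149×65, cost 149·87·65 = 842595; ((A₁ A₂) (A₃ A₄)): 99×149 by 149×65 → 99×65, cost 99·149·65 = 958815; cumulative 3851799. Total 3851799.
Order II = (A₁ ((A₂ A₃) A₄)): (A₂ A₃): 139×149 by 149×87 → 139×87, cost 139·149·87 = 1801857; ((A₂ A₃) A₄): 139×87 by 87×65 → 139×65, cost 139·87·65 = 786045; cumulative 2587902; (A₁ ((A₂ A₃) A₄)): 99×139 by 139×65 → 99×65, cost 99·139·65 = 894465; cumulative 3482367. Total 3482367.
Difference: |3851799 − 3482367| = 369432.

369432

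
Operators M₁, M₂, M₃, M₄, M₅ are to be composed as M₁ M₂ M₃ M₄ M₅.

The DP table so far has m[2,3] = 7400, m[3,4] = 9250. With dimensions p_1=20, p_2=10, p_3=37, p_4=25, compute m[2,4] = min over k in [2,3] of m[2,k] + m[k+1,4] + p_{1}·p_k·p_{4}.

m[2,4] = min over k∈[2,3] of m[2,k]+m[k+1,4]+p_{1}·p_k·p_{4}.
k=2: 0 + 9250 + 20·10·25 = 14250; k=3: 7400 + 0 + 20·37·25 = 25900.
Minimum: 14250 at k=2.

14250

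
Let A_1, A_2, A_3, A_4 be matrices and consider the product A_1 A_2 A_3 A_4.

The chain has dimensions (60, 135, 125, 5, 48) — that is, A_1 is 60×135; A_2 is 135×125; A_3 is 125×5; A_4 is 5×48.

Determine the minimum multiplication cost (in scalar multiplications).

139275

Adjacent pairs: A_1A_2 = 60·135·125 = 1012500; A_2A_3 = 135·125·5 = 84375; A_3A_4 = 125·5·48 = 30000.
Length 3: A_1..A_3: k=1: 0+84375+60·135·5=124875; k=2: 1012500+0+60·125·5=1050000 → min 124875 | A_2..A_4: k=2: 0+30000+135·125·48=840000; k=3: 84375+0+135·5·48=116775 → min 116775.
Length 4: A_1..A_4: k=1: 0+116775+60·135·48=505575; k=2: 1012500+30000+60·125·48=1402500; k=3: 124875+0+60·5·48=139275 → min 139275.
Optimal order: ((A_1 (A_2 A_3)) A_4) with cost 139275.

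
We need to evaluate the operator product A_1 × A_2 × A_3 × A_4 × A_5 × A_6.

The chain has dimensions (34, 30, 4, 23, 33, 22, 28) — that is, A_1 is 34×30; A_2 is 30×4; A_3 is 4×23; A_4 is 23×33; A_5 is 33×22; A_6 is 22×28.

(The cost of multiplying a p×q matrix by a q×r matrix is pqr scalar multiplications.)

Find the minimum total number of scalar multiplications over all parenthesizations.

16292

Adjacent pairs: A_1A_2 = 34·30·4 = 4080; A_2A_3 = 30·4·23 = 2760; A_3A_4 = 4·23·33 = 3036; A_4A_5 = 23·33·22 = 16698; A_5A_6 = 33·22·28 = 20328.
Length 3: A_1..A_3: k=1: 0+2760+34·30·23=26220; k=2: 4080+0+34·4·23=7208 → min 7208 | A_2..A_4: k=2: 0+3036+30·4·33=6996; k=3: 2760+0+30·23·33=25530 → min 6996 | A_3..A_5: k=3: 0+16698+4·23·22=18722; k=4: 3036+0+4·33·22=5940 → min 5940 | A_4..A_6: k=4: 0+20328+23·33·28=41580; k=5: 16698+0+23·22·28=30866 → min 30866.
Length 4: A_1..A_4: k=1: 0+6996+34·30·33=40656; k=2: 4080+3036+34·4·33=11604; k=3: 7208+0+34·23·33=33014 → min 11604 | A_2..A_5: k=2: 0+5940+30·4·22=8580; k=3: 2760+16698+30·23·22=34638; k=4: 6996+0+30·33·22=28776 → min 8580 | A_3..A_6: k=3: 0+30866+4·23·28=33442; k=4: 3036+20328+4·33·28=27060; k=5: 5940+0+4·22·28=8404 → min 8404.
Length 5: A_1..A_5: k=1: 0+8580+34·30·22=31020; k=2: 4080+5940+34·4·22=13012; k=3: 7208+16698+34·23·22=41110; k=4: 11604+0+34·33·22=36288 → min 13012 | A_2..A_6: k=2: 0+8404+30·4·28=11764; k=3: 2760+30866+30·23·28=52946; k=4: 6996+20328+30·33·28=55044; k=5: 8580+0+30·22·28=27060 → min 11764.
Length 6: A_1..A_6: k=1: 0+11764+34·30·28=40324; k=2: 4080+8404+34·4·28=16292; k=3: 7208+30866+34·23·28=59970; k=4: 11604+20328+34·33·28=63348; k=5: 13012+0+34·22·28=33956 → min 16292.
Optimal order: ((A_1 × A_2) × (((A_3 × A_4) × A_5) × A_6)) with cost 16292.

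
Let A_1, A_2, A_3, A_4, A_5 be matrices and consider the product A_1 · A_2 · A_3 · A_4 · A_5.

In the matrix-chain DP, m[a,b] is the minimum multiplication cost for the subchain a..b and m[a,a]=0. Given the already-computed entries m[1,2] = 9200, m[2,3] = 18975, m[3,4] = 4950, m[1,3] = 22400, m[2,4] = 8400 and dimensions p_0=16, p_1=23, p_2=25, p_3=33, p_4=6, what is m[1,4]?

10608

m[1,4] = min over k∈[1,3] of m[1,k]+m[k+1,4]+p_{0}·p_k·p_{4}.
k=1: 0 + 8400 + 16·23·6 = 10608; k=2: 9200 + 4950 + 16·25·6 = 16550; k=3: 22400 + 0 + 16·33·6 = 25568.
Minimum: 10608 at k=1.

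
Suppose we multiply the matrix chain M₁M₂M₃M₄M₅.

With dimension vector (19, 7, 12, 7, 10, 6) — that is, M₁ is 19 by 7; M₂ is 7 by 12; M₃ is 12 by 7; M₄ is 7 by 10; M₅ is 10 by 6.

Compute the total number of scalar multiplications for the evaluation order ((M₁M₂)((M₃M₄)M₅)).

4524

(M₁M₂): 19×7 by 7×12 → 19×12, cost 19·7·12 = 1596
(M₃M₄): 12×7 by 7×10 → 12×10, cost 12·7·10 = 840
((M₃M₄)M₅): 12×10 by 10×6 → 12×6, cost 12·10·6 = 720; cumulative 1560
((M₁M₂)((M₃M₄)M₅)): 19×12 by 12×6 → 19×6, cost 19·12·6 = 1368; cumulative 4524
Total: 4524 scalar multiplications.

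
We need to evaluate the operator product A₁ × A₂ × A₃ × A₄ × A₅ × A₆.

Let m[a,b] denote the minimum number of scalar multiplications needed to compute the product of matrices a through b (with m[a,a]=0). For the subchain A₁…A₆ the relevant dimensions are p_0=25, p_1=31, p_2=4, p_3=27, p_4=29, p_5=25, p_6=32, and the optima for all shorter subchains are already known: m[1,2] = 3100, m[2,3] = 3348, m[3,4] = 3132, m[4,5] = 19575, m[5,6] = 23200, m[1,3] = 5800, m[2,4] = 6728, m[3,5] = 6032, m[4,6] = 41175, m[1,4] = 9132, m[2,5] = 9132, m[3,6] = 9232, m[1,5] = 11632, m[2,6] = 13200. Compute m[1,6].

15532

m[1,6] = min over k∈[1,5] of m[1,k]+m[k+1,6]+p_{0}·p_k·p_{6}.
k=1: 0 + 13200 + 25·31·32 = 38000; k=2: 3100 + 9232 + 25·4·32 = 15532; k=3: 5800 + 41175 + 25·27·32 = 68575; k=4: 9132 + 23200 + 25·29·32 = 55532; k=5: 11632 + 0 + 25·25·32 = 31632.
Minimum: 15532 at k=2.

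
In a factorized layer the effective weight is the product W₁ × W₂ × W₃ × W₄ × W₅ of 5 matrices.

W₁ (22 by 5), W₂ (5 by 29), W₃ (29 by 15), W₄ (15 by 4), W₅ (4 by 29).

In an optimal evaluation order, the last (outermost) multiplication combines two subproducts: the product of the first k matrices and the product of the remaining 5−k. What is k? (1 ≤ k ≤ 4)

4

Adjacent pairs: W₁W₂ = 22·5·29 = 3190; W₂W₃ = 5·29·15 = 2175; W₃W₄ = 29·15·4 = 1740; W₄W₅ = 15·4·29 = 1740.
Length 3: W₁..W₃: k=1: 0+2175+22·5·15=3825; k=2: 3190+0+22·29·15=12760 → min 3825 | W₂..W₄: k=2: 0+1740+5·29·4=2320; k=3: 2175+0+5·15·4=2475 → min 2320 | W₃..W₅: k=3: 0+1740+29·15·29=14355; k=4: 1740+0+29·4·29=5104 → min 5104.
Length 4: W₁..W₄: k=1: 0+2320+22·5·4=2760; k=2: 3190+1740+22·29·4=7482; k=3: 3825+0+22·15·4=5145 → min 2760 | W₂..W₅: k=2: 0+5104+5·29·29=9309; k=3: 2175+1740+5·15·29=6090; k=4: 2320+0+5·4·29=2900 → min 2900.
Top-level splits: k=1: (W₁..W₁)·(W₂..W₅) → 0+2900+22·5·29 = 6090; k=2: (W₁..W₂)·(W₃..W₅) → 3190+5104+22·29·29 = 26796; k=3: (W₁..W₃)·(W₄..W₅) → 3825+1740+22·15·29 = 15135; k=4: (W₁..W₄)·(W₅..W₅) → 2760+0+22·4·29 = 5312.
Best split is after W₄, i.e. k = 4.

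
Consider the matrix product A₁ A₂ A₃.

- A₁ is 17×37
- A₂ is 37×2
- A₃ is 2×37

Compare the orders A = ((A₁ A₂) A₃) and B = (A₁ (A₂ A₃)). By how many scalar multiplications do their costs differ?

Order A = ((A₁ A₂) A₃): (A₁ A₂): 17×37 by 37×2 → 17×2, cost 17·37·2 = 1258; ((A₁ A₂) A₃): 17×2 by 2×37 → 17×37, cost 17·2·37 = 1258; cumulative 2516. Total 2516.
Order B = (A₁ (A₂ A₃)): (A₂ A₃): 37×2 by 2×37 → 37×37, cost 37·2·37 = 2738; (A₁ (A₂ A₃)): 17×37 by 37×37 → 17×37, cost 17·37·37 = 23273; cumulative 26011. Total 26011.
Difference: |2516 − 26011| = 23495.

23495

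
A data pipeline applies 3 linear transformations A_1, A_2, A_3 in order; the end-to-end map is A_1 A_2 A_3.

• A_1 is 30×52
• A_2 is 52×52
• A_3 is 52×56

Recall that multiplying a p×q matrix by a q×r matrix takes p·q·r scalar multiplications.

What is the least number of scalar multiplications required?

168480

Order (A_1 (A_2 A_3)): (A_2 A_3): 52×52 by 52×56 → 52×56, cost 52·52·56 = 151424; (A_1 (A_2 A_3)): 30×52 by 52×56 → 30×56, cost 30·52·56 = 87360; cumulative 238784. Total 238784.
Order ((A_1 A_2) A_3): (A_1 A_2): 30×52 by 52×52 → 30×52, cost 30·52·52 = 81120; ((A_1 A_2) A_3): 30×52 by 52×56 → 30×56, cost 30·52·56 = 87360; cumulative 168480. Total 168480.
Minimum: 168480.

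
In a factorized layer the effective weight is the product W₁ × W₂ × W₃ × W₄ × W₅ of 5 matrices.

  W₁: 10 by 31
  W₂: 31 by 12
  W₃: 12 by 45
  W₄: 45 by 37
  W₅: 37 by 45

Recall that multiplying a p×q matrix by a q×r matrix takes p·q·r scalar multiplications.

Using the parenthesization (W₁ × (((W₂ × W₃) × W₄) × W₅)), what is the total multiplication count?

133920

(W₂ × W₃): 31×12 by 12×45 → 31×45, cost 31·12·45 = 16740
((W₂ × W₃) × W₄): 31×45 by 45×37 → 31×37, cost 31·45·37 = 51615; cumulative 68355
(((W₂ × W₃) × W₄) × W₅): 31×37 by 37×45 → 31×45, cost 31·37·45 = 51615; cumulative 119970
(W₁ × (((W₂ × W₃) × W₄) × W₅)): 10×31 by 31×45 → 10×45, cost 10·31·45 = 13950; cumulative 133920
Total: 133920 scalar multiplications.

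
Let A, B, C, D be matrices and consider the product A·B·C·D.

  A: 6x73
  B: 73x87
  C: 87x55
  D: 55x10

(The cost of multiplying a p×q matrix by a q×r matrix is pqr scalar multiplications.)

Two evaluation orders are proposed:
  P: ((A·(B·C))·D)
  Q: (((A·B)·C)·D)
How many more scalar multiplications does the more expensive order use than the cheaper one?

306579

Order P = ((A·(B·C))·D): (B·C): 73×87 by 87×55 → 73×55, cost 73·87·55 = 349305; (A·(B·C)): 6×73 by 73×55 → 6×55, cost 6·73·55 = 24090; cumulative 373395; ((A·(B·C))·D): 6×55 by 55×10 → 6×10, cost 6·55·10 = 3300; cumulative 376695. Total 376695.
Order Q = (((A·B)·C)·D): (A·B): 6×73 by 73×87 → 6×87, cost 6·73·87 = 38106; ((A·B)·C): 6×87 by 87×55 → 6×55, cost 6·87·55 = 28710; cumulative 66816; (((A·B)·C)·D): 6×55 by 55×10 → 6×10, cost 6·55·10 = 3300; cumulative 70116. Total 70116.
Difference: |376695 − 70116| = 306579.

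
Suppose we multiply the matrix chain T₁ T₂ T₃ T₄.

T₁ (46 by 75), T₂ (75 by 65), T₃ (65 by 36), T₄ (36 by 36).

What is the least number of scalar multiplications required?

Adjacent pairs: T₁T₂ = 46·75·65 = 224250; T₂T₃ = 75·65·36 = 175500; T₃T₄ = 65·36·36 = 84240.
Length 3: T₁..T₃: k=1: 0+175500+46·75·36=299700; k=2: 224250+0+46·65·36=331890 → min 299700 | T₂..T₄: k=2: 0+84240+75·65·36=259740; k=3: 175500+0+75·36·36=272700 → min 259740.
Length 4: T₁..T₄: k=1: 0+259740+46·75·36=383940; k=2: 224250+84240+46·65·36=416130; k=3: 299700+0+46·36·36=359316 → min 359316.
Optimal order: ((T₁ (T₂ T₃)) T₄) with cost 359316.

359316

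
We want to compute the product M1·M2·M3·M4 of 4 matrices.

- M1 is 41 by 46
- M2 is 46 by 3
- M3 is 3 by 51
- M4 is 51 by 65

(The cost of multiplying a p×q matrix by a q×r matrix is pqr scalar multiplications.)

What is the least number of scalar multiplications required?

Adjacent pairs: M1M2 = 41·46·3 = 5658; M2M3 = 46·3·51 = 7038; M3M4 = 3·51·65 = 9945.
Length 3: M1..M3: k=1: 0+7038+41·46·51=103224; k=2: 5658+0+41·3·51=11931 → min 11931 | M2..M4: k=2: 0+9945+46·3·65=18915; k=3: 7038+0+46·51·65=159528 → min 18915.
Length 4: M1..M4: k=1: 0+18915+41·46·65=141505; k=2: 5658+9945+41·3·65=23598; k=3: 11931+0+41·51·65=147846 → min 23598.
Optimal order: ((M1·M2)·(M3·M4)) with cost 23598.

23598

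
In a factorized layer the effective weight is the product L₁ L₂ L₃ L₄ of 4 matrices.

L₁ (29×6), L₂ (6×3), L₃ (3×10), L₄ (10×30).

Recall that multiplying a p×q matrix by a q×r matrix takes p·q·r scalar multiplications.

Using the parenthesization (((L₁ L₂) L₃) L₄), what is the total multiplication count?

(L₁ L₂): 29×6 by 6×3 → 29×3, cost 29·6·3 = 522
((L₁ L₂) L₃): 29×3 by 3×10 → 29×10, cost 29·3·10 = 870; cumulative 1392
(((L₁ L₂) L₃) L₄): 29×10 by 10×30 → 29×30, cost 29·10·30 = 8700; cumulative 10092
Total: 10092 scalar multiplications.

10092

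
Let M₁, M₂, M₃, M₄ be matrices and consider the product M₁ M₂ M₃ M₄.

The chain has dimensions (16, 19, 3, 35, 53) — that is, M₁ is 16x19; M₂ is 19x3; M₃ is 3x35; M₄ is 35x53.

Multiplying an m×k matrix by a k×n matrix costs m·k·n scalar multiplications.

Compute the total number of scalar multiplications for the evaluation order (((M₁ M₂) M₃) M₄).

(M₁ M₂): 16×19 by 19×3 → 16×3, cost 16·19·3 = 912
((M₁ M₂) M₃): 16×3 by 3×35 → 16×35, cost 16·3·35 = 1680; cumulative 2592
(((M₁ M₂) M₃) M₄): 16×35 by 35×53 → 16×53, cost 16·35·53 = 29680; cumulative 32272
Total: 32272 scalar multiplications.

32272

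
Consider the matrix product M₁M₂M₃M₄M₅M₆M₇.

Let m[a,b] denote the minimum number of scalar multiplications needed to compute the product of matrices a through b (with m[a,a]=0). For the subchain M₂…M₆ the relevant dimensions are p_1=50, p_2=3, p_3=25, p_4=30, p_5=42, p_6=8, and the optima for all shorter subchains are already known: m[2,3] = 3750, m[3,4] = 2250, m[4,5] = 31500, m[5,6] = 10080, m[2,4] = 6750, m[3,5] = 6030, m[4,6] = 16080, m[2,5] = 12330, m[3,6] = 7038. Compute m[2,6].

8238

m[2,6] = min over k∈[2,5] of m[2,k]+m[k+1,6]+p_{1}·p_k·p_{6}.
k=2: 0 + 7038 + 50·3·8 = 8238; k=3: 3750 + 16080 + 50·25·8 = 29830; k=4: 6750 + 10080 + 50·30·8 = 28830; k=5: 12330 + 0 + 50·42·8 = 29130.
Minimum: 8238 at k=2.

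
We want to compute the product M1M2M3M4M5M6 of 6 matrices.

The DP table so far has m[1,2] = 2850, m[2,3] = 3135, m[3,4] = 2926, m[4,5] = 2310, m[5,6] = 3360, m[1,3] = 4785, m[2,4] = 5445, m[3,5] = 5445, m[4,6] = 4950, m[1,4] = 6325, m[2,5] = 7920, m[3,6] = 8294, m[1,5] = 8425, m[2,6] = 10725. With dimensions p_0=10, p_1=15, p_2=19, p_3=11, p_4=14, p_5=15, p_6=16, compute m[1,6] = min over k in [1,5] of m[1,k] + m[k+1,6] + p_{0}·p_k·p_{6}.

10825

m[1,6] = min over k∈[1,5] of m[1,k]+m[k+1,6]+p_{0}·p_k·p_{6}.
k=1: 0 + 10725 + 10·15·16 = 13125; k=2: 2850 + 8294 + 10·19·16 = 14184; k=3: 4785 + 4950 + 10·11·16 = 11495; k=4: 6325 + 3360 + 10·14·16 = 11925; k=5: 8425 + 0 + 10·15·16 = 10825.
Minimum: 10825 at k=5.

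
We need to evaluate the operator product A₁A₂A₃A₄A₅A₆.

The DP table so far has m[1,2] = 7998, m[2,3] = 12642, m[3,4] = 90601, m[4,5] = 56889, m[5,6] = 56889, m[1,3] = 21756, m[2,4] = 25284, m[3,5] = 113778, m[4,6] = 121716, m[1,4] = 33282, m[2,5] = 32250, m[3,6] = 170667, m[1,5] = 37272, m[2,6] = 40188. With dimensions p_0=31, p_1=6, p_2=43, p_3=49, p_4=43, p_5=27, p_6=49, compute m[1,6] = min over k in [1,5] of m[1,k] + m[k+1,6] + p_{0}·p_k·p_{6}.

49302

m[1,6] = min over k∈[1,5] of m[1,k]+m[k+1,6]+p_{0}·p_k·p_{6}.
k=1: 0 + 40188 + 31·6·49 = 49302; k=2: 7998 + 170667 + 31·43·49 = 243982; k=3: 21756 + 121716 + 31·49·49 = 217903; k=4: 33282 + 56889 + 31·43·49 = 155488; k=5: 37272 + 0 + 31·27·49 = 78285.
Minimum: 49302 at k=1.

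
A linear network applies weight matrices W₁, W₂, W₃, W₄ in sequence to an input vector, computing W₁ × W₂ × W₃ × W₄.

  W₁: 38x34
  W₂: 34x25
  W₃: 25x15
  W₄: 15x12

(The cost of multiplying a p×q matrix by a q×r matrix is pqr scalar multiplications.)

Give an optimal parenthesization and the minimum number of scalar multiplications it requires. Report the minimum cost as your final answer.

Adjacent pairs: W₁W₂ = 38·34·25 = 32300; W₂W₃ = 34·25·15 = 12750; W₃W₄ = 25·15·12 = 4500.
Length 3: W₁..W₃: k=1: 0+12750+38·34·15=32130; k=2: 32300+0+38·25·15=46550 → min 32130 | W₂..W₄: k=2: 0+4500+34·25·12=14700; k=3: 12750+0+34·15·12=18870 → min 14700.
Length 4: W₁..W₄: k=1: 0+14700+38·34·12=30204; k=2: 32300+4500+38·25·12=48200; k=3: 32130+0+38·15·12=38970 → min 30204.
Optimal parenthesization: (W₁ × (W₂ × (W₃ × W₄))) with cost 30204.

30204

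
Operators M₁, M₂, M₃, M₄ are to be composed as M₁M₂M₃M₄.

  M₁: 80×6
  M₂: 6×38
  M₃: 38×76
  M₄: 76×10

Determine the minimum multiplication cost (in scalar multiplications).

Adjacent pairs: M₁M₂ = 80·6·38 = 18240; M₂M₃ = 6·38·76 = 17328; M₃M₄ = 38·76·10 = 28880.
Length 3: M₁..M₃: k=1: 0+17328+80·6·76=53808; k=2: 18240+0+80·38·76=249280 → min 53808 | M₂..M₄: k=2: 0+28880+6·38·10=31160; k=3: 17328+0+6·76·10=21888 → min 21888.
Length 4: M₁..M₄: k=1: 0+21888+80·6·10=26688; k=2: 18240+28880+80·38·10=77520; k=3: 53808+0+80·76·10=114608 → min 26688.
Optimal order: (M₁((M₂M₃)M₄)) with cost 26688.

26688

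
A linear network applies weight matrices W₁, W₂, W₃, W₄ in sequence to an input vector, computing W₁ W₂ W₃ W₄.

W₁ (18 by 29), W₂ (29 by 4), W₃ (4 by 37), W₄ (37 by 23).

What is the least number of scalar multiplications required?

Adjacent pairs: W₁W₂ = 18·29·4 = 2088; W₂W₃ = 29·4·37 = 4292; W₃W₄ = 4·37·23 = 3404.
Length 3: W₁..W₃: k=1: 0+4292+18·29·37=23606; k=2: 2088+0+18·4·37=4752 → min 4752 | W₂..W₄: k=2: 0+3404+29·4·23=6072; k=3: 4292+0+29·37·23=28971 → min 6072.
Length 4: W₁..W₄: k=1: 0+6072+18·29·23=18078; k=2: 2088+3404+18·4·23=7148; k=3: 4752+0+18·37·23=20070 → min 7148.
Optimal order: ((W₁ W₂) (W₃ W₄)) with cost 7148.

7148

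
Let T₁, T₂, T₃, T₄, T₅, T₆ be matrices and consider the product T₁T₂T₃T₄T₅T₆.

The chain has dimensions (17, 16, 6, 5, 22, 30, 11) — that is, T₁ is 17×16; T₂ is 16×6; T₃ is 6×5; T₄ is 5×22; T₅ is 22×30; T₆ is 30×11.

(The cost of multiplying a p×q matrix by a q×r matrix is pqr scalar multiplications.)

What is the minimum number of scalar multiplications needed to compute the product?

Adjacent pairs: T₁T₂ = 17·16·6 = 1632; T₂T₃ = 16·6·5 = 480; T₃T₄ = 6·5·22 = 660; T₄T₅ = 5·22·30 = 3300; T₅T₆ = 22·30·11 = 7260.
Length 3: T₁..T₃: k=1: 0+480+17·16·5=1840; k=2: 1632+0+17·6·5=2142 → min 1840 | T₂..T₄: k=2: 0+660+16·6·22=2772; k=3: 480+0+16·5·22=2240 → min 2240 | T₃..T₅: k=3: 0+3300+6·5·30=4200; k=4: 660+0+6·22·30=4620 → min 4200 | T₄..T₆: k=4: 0+7260+5·22·11=8470; k=5: 3300+0+5·30·11=4950 → min 4950.
Length 4: T₁..T₄: k=1: 0+2240+17·16·22=8224; k=2: 1632+660+17·6·22=4536; k=3: 1840+0+17·5·22=3710 → min 3710 | T₂..T₅: k=2: 0+4200+16·6·30=7080; k=3: 480+3300+16·5·30=6180; k=4: 2240+0+16·22·30=12800 → min 6180 | T₃..T₆: k=3: 0+4950+6·5·11=5280; k=4: 660+7260+6·22·11=9372; k=5: 4200+0+6·30·11=6180 → min 5280.
Length 5: T₁..T₅: k=1: 0+6180+17·16·30=14340; k=2: 1632+4200+17·6·30=8892; k=3: 1840+3300+17·5·30=7690; k=4: 3710+0+17·22·30=14930 → min 7690 | T₂..T₆: k=2: 0+5280+16·6·11=6336; k=3: 480+4950+16·5·11=6310; k=4: 2240+7260+16·22·11=13372; k=5: 6180+0+16·30·11=11460 → min 6310.
Length 6: T₁..T₆: k=1: 0+6310+17·16·11=9302; k=2: 1632+5280+17·6·11=8034; k=3: 1840+4950+17·5·11=7725; k=4: 3710+7260+17·22·11=15084; k=5: 7690+0+17·30·11=13300 → min 7725.
Optimal order: ((T₁(T₂T₃))((T₄T₅)T₆)) with cost 7725.

7725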